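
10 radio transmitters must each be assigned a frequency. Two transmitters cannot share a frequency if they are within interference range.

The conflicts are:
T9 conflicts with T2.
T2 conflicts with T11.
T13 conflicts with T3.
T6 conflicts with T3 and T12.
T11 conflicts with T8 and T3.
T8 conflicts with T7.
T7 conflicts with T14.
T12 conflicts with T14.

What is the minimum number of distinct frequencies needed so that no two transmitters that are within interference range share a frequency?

The cycle T12-T14-T7-T8-T11-T3-T6-T12 has odd length 7, so it cannot be 2-colored; at least 3 frequencies are needed.
A valid assignment using 3 frequencies: T9=1, T2=2, T13=1, T6=3, T11=1, T8=2, T3=2, T7=1, T12=1, T14=2. Every pair that conflicts lands in different frequencies.

3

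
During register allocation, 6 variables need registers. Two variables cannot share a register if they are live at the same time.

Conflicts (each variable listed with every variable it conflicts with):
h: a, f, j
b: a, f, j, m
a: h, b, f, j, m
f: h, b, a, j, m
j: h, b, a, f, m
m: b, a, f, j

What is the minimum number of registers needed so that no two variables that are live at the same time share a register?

b, a, f, j, m pairwise conflict, so at least 5 registers are needed.
5 registers suffice: register 1 → {a}; register 2 → {j}; register 3 → {f}; register 4 → {h, b}; register 5 → {m}. Every pair that conflicts lands in different registers.

5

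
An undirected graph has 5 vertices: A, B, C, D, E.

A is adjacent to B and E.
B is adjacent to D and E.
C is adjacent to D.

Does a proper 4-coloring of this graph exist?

The chromatic number is 3. A, B, E are pairwise adjacent, so at least 3 colors are needed.
3 colors suffice: color 1 → {B, C}; color 2 → {A, D}; color 3 → {E}.
Since 4 ≥ 3, a proper 4-coloring certainly exists.

Yes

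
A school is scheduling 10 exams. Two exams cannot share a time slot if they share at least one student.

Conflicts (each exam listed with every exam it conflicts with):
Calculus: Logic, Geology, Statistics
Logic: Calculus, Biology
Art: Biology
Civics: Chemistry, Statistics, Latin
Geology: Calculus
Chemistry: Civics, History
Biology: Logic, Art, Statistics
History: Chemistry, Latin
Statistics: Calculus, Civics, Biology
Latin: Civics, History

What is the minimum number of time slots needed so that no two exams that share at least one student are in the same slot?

2

Art and Biology conflict, so at least 2 time slots are needed.
2 time slots suffice: time slot 1 → {Calculus, Civics, Biology, History}; time slot 2 → {Logic, Art, Geology, Chemistry, Statistics, Latin}. Every pair that conflicts lands in different time slots.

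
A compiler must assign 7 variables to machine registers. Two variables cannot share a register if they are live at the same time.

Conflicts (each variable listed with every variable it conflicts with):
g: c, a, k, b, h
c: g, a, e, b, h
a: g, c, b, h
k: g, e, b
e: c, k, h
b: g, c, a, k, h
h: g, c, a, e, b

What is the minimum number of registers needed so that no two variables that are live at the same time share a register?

5

g, c, a, b, h all conflict with each other, so at least 5 registers are needed.
Using 5 registers: g=3, c=4, a=5, k=2, e=1, b=1, h=2. No two conflicting variables share a register.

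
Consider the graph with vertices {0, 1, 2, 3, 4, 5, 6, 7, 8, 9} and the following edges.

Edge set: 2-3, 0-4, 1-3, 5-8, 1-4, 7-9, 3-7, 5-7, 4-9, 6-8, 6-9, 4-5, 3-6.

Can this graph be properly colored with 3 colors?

Yes

The chromatic number is 3. The cycle 9-7-3-1-4-9 has odd length 5, so it cannot be 2-colored; at least 3 colors are needed.
3 colors suffice: color a → {3, 4, 8}; color b → {0, 1, 2, 6, 7}; color c → {5, 9}.
That is already a proper 3-coloring.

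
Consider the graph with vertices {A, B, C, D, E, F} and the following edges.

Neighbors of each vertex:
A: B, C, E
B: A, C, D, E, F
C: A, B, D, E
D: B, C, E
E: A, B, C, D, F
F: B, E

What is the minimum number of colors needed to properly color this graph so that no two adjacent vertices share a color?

B, C, D, E are pairwise adjacent (a clique of size 4), so at least 4 colors are needed.
4 colors suffice: color 1 → {B}; color 2 → {E}; color 3 → {C, F}; color 4 → {A, D}. No two adjacent vertices share a color.

4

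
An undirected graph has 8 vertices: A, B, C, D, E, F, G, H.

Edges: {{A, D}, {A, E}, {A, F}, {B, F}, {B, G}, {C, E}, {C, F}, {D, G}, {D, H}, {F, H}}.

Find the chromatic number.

The cycle F-B-G-D-A-F has odd length 5, so it cannot be 2-colored; at least 3 colors are needed.
One proper 3-coloring: A=2, B=3, C=2, D=1, E=1, F=1, G=2, H=2. No two adjacent vertices share a color.

3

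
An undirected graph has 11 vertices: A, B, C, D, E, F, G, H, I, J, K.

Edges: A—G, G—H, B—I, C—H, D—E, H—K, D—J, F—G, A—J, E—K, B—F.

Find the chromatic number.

3

The cycle J-A-G-H-K-E-D-J has odd length 7, so it cannot be 2-colored; at least 3 colors are needed.
3 colors suffice: color 1 → {B, C, E, G, J}; color 2 → {A, D, F, H, I}; color 3 → {K}. No two adjacent vertices share a color.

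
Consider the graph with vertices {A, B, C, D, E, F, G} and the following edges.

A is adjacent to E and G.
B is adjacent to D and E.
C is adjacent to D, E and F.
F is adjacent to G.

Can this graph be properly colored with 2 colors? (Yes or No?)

The cycle A-G-F-C-E-A has odd length 5, so it cannot be 2-colored; at least 3 colors are needed.
So 2 colors are not enough.

No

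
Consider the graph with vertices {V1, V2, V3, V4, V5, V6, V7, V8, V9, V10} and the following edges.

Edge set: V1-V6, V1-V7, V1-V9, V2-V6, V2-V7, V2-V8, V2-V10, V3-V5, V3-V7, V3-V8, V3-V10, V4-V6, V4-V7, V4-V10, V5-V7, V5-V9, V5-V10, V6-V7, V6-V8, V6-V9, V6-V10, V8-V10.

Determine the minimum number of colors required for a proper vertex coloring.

V2, V6, V8, V10 are mutually adjacent (a clique of size 4), so at least 4 colors are needed.
4 colors suffice: color R → {V5, V6}; color B → {V7, V9, V10}; color G → {V1, V2, V3, V4}; color Y → {V8}. Every edge joins two different colors.

4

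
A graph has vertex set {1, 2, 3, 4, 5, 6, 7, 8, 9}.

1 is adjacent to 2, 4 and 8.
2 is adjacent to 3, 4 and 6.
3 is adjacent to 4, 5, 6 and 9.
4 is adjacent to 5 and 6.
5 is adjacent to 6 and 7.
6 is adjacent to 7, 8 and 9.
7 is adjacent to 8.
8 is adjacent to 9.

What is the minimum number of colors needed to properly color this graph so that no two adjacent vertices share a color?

3, 4, 5, 6 are pairwise adjacent (a clique of size 4), so at least 4 colors are needed.
4 colors suffice: color a → {1, 6}; color b → {4, 8}; color c → {3, 7}; color d → {2, 5, 9}. No two adjacent vertices share a color.

4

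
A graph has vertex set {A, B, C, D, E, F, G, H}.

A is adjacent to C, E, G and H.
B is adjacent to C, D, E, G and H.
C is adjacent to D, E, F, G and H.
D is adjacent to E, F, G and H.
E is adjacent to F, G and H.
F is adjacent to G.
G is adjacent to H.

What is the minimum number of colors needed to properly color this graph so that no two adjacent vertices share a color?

B, C, D, E, G, H form a clique, so at least 6 colors are needed.
One proper 6-coloring: A=5, B=6, C=3, D=5, E=2, F=4, G=1, H=4. No two adjacent vertices share a color.

6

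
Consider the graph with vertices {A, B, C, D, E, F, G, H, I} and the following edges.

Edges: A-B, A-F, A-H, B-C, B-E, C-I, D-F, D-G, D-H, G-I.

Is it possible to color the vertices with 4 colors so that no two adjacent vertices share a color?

Yes

The chromatic number is 3. The cycle H-A-B-C-I-G-D-H has odd length 7, so it cannot be 2-colored; at least 3 colors are needed.
A valid assignment using 3 colors: A=1, B=2, C=1, D=1, E=1, F=2, G=2, H=2, I=3.
Since 4 ≥ 3, a proper 4-coloring certainly exists.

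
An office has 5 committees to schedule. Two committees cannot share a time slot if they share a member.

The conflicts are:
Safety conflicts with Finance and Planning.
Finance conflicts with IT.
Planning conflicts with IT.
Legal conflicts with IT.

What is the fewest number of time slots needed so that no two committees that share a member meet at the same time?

Safety and Finance conflict, so at least 2 time slots are needed.
2 time slots suffice: time slot 1 → {Safety, IT}; time slot 2 → {Finance, Planning, Legal}. Each listed conflict is separated.

2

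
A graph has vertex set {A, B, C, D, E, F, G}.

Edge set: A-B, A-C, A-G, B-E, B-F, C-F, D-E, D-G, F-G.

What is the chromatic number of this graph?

The cycle E-B-F-G-D-E has odd length 5, so it cannot be 2-colored; at least 3 colors are needed.
3 colors suffice: A=1, B=2, C=2, D=1, E=3, F=1, G=2. Every edge joins two different colors.

3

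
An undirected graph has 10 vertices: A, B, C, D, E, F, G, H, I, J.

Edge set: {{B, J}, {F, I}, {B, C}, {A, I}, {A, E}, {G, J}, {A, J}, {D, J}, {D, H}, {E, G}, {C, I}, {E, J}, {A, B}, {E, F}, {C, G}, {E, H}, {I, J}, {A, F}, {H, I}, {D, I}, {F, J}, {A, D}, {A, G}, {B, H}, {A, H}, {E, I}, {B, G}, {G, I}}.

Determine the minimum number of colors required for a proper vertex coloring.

A, E, G, I, J are mutually adjacent (a clique of size 5), so at least 5 colors are needed.
One proper 5-coloring: A=2, B=1, C=2, D=4, E=5, F=4, G=4, H=3, I=1, J=3. Each edge has distinct colors on its endpoints.

5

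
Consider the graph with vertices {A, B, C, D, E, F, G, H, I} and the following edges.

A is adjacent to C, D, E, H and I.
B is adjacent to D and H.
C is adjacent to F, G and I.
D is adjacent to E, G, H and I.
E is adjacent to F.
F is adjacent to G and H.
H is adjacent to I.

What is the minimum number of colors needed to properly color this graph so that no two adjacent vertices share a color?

A, D, H, I are pairwise adjacent (a clique of size 4), so at least 4 colors are needed.
One proper 4-coloring: A=blue, B=blue, C=green, D=red, E=green, F=red, G=blue, H=green, I=yellow. Every edge joins two different colors.

4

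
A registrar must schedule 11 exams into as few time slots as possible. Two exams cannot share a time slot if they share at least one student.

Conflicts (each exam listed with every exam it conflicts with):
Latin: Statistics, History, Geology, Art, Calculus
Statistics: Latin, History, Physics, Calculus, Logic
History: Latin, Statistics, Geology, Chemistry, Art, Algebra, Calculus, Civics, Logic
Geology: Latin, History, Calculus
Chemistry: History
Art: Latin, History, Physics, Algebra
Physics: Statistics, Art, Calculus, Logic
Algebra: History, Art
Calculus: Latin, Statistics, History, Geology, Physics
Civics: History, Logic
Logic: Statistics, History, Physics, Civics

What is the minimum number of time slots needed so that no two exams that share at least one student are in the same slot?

4

Latin, Statistics, History, Calculus are mutually in conflict, so at least 4 time slots are needed.
4 time slots suffice: time slot 1 → {History, Physics}; time slot 2 → {Statistics, Geology, Chemistry, Art, Civics}; time slot 3 → {Latin, Algebra, Logic}; time slot 4 → {Calculus}. Every pair that conflicts lands in different time slots.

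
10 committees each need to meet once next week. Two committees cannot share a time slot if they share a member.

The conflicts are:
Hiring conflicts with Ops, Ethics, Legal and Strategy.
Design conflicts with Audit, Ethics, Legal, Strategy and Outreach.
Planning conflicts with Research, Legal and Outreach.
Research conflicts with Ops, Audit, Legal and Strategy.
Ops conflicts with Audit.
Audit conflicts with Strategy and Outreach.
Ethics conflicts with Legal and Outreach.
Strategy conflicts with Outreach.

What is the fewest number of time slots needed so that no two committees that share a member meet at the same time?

Design, Audit, Strategy, Outreach pairwise conflict, so at least 4 time slots are needed.
4 time slots suffice: Hiring=1, Design=1, Planning=3, Research=1, Ops=3, Audit=2, Ethics=3, Legal=2, Strategy=3, Outreach=4. No two conflicting committees share a time slot.

4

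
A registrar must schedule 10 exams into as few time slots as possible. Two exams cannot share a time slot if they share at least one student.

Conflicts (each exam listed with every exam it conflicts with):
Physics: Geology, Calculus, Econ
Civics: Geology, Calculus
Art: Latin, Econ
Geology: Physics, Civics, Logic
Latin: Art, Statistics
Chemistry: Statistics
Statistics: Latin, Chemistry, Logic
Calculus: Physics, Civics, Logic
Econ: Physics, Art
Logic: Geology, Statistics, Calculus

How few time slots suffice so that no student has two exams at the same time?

3

The cycle Art-Econ-Physics-Geology-Logic-Statistics-Latin-Art has odd length 7, so it cannot be 2-colored; at least 3 time slots are needed.
3 time slots suffice: Physics=1, Civics=1, Art=1, Geology=2, Latin=2, Chemistry=2, Statistics=1, Calculus=2, Econ=2, Logic=3. No two conflicting exams share a time slot.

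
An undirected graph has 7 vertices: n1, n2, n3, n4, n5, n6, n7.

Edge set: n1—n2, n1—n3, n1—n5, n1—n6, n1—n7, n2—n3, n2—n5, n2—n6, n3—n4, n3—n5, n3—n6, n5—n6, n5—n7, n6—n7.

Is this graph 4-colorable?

n1, n2, n3, n5, n6 are pairwise adjacent (a clique of size 5), so at least 5 colors are needed.
So 4 colors are not enough.

No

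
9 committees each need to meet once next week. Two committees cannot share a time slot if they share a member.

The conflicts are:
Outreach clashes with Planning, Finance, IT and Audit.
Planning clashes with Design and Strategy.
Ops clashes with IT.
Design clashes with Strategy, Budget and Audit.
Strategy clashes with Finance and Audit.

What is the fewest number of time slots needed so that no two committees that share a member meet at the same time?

3

Planning, Design, Strategy all conflict with each other, so at least 3 time slots are needed.
A valid assignment using 3 time slots: Outreach=1, Planning=3, Ops=1, Design=1, Strategy=2, Budget=2, Finance=3, IT=2, Audit=3. No two conflicting committees share a time slot.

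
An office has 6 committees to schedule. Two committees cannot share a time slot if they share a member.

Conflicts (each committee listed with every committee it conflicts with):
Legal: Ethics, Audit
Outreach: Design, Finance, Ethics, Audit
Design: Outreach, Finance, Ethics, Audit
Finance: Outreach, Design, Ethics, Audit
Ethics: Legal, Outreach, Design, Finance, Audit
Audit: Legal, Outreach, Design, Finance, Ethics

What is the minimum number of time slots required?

Outreach, Design, Finance, Ethics, Audit pairwise conflict, so at least 5 time slots are needed.
5 time slots suffice: time slot 1 → {Audit}; time slot 2 → {Ethics}; time slot 3 → {Legal, Design}; time slot 4 → {Outreach}; time slot 5 → {Finance}. Each listed conflict is separated.

5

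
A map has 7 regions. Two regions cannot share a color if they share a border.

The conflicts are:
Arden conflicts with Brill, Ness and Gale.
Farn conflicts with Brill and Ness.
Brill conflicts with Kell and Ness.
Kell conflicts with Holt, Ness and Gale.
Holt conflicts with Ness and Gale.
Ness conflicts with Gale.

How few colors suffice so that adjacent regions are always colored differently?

Kell, Holt, Ness, Gale are mutually in conflict, so at least 4 colors are needed.
A valid assignment using 4 colors: Arden=3, Farn=3, Brill=2, Kell=3, Holt=4, Ness=1, Gale=2. Every pair that conflicts lands in different colors.

4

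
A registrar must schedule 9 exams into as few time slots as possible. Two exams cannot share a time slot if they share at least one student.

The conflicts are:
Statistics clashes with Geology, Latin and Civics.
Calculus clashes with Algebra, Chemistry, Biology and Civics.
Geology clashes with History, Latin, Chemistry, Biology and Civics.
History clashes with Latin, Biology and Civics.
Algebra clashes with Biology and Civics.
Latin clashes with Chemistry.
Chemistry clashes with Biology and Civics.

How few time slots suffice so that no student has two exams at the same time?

Calculus, Algebra, Biology are mutually in conflict, so at least 3 time slots are needed.
3 time slots suffice: time slot 1 → {Calculus, Geology}; time slot 2 → {Latin, Biology, Civics}; time slot 3 → {Statistics, History, Algebra, Chemistry}. No two conflicting exams share a time slot.

3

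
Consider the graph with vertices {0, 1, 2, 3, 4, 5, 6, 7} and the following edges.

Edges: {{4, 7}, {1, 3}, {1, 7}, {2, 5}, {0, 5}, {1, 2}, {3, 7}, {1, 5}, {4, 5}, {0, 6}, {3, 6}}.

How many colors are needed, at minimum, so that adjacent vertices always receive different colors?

3

1, 3, 7 are mutually adjacent, so at least 3 colors are needed.
3 colors suffice: 0=red, 1=red, 2=green, 3=blue, 4=red, 5=blue, 6=green, 7=green. Every edge joins two different colors.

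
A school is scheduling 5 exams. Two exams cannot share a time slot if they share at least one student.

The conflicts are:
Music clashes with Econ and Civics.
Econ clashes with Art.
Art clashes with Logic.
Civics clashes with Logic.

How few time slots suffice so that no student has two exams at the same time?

3

The cycle Music-Econ-Art-Logic-Civics-Music has odd length 5, so it cannot be 2-colored; at least 3 time slots are needed.
3 time slots suffice: Music=1, Econ=2, Art=1, Civics=3, Logic=2. No two conflicting exams share a time slot.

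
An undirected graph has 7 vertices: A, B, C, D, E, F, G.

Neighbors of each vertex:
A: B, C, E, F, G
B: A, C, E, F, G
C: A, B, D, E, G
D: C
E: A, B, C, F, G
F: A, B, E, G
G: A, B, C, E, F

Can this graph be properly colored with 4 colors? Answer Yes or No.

No

A, B, E, F, G are mutually adjacent (a clique of size 5), so at least 5 colors are needed.
So 4 colors are not enough.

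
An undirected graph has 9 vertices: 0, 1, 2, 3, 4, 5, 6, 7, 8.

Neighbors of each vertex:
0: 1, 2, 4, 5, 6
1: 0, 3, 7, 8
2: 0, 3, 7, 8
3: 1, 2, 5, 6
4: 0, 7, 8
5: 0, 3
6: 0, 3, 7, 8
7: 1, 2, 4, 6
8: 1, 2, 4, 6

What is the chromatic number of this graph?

2

4 and 7 are adjacent, so at least 2 colors are needed.
One proper 2-coloring: 0=red, 1=blue, 2=blue, 3=red, 4=blue, 5=blue, 6=blue, 7=red, 8=red. Every edge joins two different colors.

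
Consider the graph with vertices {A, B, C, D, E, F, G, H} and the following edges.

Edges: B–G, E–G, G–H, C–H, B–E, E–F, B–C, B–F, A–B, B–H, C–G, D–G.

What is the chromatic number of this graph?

4

B, C, G, H form a clique, so at least 4 colors are needed.
4 colors suffice: A=2, B=1, C=4, D=1, E=3, F=2, G=2, H=3. No two adjacent vertices share a color.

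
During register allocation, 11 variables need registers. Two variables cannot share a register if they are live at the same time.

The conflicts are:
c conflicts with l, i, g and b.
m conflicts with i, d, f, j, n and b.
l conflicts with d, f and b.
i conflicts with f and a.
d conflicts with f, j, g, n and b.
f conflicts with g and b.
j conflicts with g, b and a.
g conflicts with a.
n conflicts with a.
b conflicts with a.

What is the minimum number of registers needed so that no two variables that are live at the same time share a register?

m, d, j, b are mutually in conflict, so at least 4 registers are needed.
A valid assignment using 4 registers: c=2, m=3, l=3, i=1, d=2, f=4, j=4, g=1, n=1, b=1, a=2. Every pair that conflicts lands in different registers.

4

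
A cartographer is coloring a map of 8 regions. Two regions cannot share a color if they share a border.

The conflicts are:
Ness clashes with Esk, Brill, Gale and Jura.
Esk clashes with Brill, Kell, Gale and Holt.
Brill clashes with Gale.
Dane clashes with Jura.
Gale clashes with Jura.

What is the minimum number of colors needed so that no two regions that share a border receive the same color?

Ness, Esk, Brill, Gale all conflict with each other, so at least 4 colors are needed.
A valid assignment using 4 colors: Ness=2, Esk=1, Brill=4, Kell=2, Dane=2, Gale=3, Jura=1, Holt=2. Every pair that conflicts lands in different colors.

4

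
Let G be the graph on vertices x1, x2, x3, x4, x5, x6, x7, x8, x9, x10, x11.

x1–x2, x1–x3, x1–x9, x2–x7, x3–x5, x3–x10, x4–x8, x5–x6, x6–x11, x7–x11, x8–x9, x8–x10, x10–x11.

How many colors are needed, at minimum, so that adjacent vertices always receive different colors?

3

The cycle x3-x10-x8-x9-x1-x3 has odd length 5, so it cannot be 2-colored; at least 3 colors are needed.
3 colors suffice: color R → {x1, x4, x5, x7, x10}; color B → {x2, x3, x8, x11}; color G → {x6, x9}. No two adjacent vertices share a color.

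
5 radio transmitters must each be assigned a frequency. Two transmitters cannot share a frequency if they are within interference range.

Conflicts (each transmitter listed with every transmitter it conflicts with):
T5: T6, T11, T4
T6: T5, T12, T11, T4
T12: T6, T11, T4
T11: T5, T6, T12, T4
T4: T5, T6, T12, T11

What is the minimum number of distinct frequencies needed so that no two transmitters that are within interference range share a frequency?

4

T6, T12, T11, T4 pairwise conflict, so at least 4 frequencies are needed.
A valid assignment using 4 frequencies: T5=4, T6=1, T12=4, T11=3, T4=2. Every pair that conflicts lands in different frequencies.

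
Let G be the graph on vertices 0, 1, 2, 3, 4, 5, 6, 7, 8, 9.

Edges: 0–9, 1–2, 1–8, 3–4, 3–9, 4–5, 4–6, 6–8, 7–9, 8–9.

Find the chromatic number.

The cycle 4-3-9-8-6-4 has odd length 5, so it cannot be 2-colored; at least 3 colors are needed.
One proper 3-coloring: 0=blue, 1=red, 2=blue, 3=blue, 4=red, 5=blue, 6=green, 7=blue, 8=blue, 9=red. No two adjacent vertices share a color.

3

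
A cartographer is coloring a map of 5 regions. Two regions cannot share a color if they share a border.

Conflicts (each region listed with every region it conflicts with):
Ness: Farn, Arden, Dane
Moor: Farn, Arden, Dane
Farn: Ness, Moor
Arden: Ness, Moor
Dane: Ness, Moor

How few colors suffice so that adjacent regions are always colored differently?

Ness and Farn conflict, so at least 2 colors are needed.
2 colors suffice: color 1 → {Ness, Moor}; color 2 → {Farn, Arden, Dane}. Each listed conflict is separated.

2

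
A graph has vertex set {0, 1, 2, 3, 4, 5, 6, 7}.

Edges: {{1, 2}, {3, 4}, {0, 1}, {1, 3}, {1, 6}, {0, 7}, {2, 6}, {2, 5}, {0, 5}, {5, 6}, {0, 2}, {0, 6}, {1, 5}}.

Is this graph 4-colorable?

No

0, 1, 2, 5, 6 are pairwise adjacent (a clique of size 5), so at least 5 colors are needed.
So 4 colors are not enough.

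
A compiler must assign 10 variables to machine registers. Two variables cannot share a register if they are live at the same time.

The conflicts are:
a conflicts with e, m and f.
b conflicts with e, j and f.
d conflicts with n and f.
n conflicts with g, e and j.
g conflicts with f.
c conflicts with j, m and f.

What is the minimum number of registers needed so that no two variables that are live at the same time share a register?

3

The cycle n-j-c-f-g-n has odd length 5, so it cannot be 2-colored; at least 3 registers are needed.
3 registers suffice: register 1 → {n, m, f}; register 2 → {a, b, d, g, c}; register 3 → {e, j}. Each listed conflict is separated.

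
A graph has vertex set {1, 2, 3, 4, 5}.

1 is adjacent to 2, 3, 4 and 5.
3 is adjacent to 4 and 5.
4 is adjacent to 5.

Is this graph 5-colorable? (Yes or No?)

The chromatic number is 4. 1, 3, 4, 5 are mutually adjacent (a clique of size 4), so at least 4 colors are needed.
One proper 4-coloring: 1=red, 2=blue, 3=green, 4=yellow, 5=blue.
Since 5 ≥ 4, a proper 5-coloring certainly exists.

Yes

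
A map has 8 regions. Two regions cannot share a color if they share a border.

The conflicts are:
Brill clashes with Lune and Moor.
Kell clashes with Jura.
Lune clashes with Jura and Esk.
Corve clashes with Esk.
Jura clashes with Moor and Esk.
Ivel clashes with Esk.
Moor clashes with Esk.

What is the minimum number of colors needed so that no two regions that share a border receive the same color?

Lune, Jura, Esk pairwise conflict, so at least 3 colors are needed.
One proper 3-coloring: Brill=1, Kell=1, Lune=3, Corve=2, Jura=2, Ivel=2, Moor=3, Esk=1. Every pair that conflicts lands in different colors.

3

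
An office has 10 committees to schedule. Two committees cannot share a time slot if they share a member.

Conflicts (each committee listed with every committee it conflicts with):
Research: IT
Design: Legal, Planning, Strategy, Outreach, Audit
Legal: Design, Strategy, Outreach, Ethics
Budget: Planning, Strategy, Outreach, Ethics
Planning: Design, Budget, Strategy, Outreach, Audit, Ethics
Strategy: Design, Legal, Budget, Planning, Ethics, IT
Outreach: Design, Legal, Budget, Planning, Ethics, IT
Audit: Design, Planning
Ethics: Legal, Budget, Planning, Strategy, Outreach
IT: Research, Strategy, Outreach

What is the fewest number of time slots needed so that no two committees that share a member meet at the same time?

4

Budget, Planning, Strategy, Ethics all conflict with each other, so at least 4 time slots are needed.
A valid assignment using 4 time slots: Research=2, Design=3, Legal=1, Budget=4, Planning=1, Strategy=2, Outreach=2, Audit=2, Ethics=3, IT=1. Every pair that conflicts lands in different time slots.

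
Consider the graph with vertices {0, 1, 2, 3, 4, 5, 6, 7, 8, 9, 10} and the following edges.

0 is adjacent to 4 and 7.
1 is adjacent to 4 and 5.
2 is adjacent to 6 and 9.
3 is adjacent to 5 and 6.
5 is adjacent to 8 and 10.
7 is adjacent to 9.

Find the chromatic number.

3

The cycle 7-0-4-1-5-3-6-2-9-7 has odd length 9, so it cannot be 2-colored; at least 3 colors are needed.
3 colors suffice: color a → {4, 5, 6, 9}; color b → {1, 2, 3, 7, 8, 10}; color c → {0}. Each edge has distinct colors on its endpoints.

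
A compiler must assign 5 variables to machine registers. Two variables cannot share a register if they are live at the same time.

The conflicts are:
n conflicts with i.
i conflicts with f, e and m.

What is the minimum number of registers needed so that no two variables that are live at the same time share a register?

i and m conflict, so at least 2 registers are needed.
2 registers suffice: register 1 → {i}; register 2 → {n, f, e, m}. Each listed conflict is separated.

2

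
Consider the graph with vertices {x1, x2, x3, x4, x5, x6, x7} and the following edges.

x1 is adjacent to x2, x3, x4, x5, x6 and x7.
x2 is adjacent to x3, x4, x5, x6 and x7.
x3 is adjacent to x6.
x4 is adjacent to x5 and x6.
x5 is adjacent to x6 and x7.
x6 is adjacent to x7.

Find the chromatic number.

x1, x2, x4, x5, x6 form a clique, so at least 5 colors are needed.
5 colors suffice: color 1 → {x2}; color 2 → {x6}; color 3 → {x1}; color 4 → {x3, x5}; color 5 → {x4, x7}. Every edge joins two different colors.

5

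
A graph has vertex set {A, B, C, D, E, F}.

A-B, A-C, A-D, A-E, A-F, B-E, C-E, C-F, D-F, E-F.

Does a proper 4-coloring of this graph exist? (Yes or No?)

Yes

The chromatic number is 4. A, C, E, F form a clique, so at least 4 colors are needed.
4 colors suffice: color 1 → {A}; color 2 → {D, E}; color 3 → {B, F}; color 4 → {C}.
That is already a proper 4-coloring.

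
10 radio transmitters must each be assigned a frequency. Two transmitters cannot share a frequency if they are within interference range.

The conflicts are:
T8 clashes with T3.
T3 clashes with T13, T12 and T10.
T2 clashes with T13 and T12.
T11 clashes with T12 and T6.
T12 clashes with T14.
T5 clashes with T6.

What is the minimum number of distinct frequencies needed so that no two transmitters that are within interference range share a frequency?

2

T2 and T13 conflict, so at least 2 frequencies are needed.
2 frequencies suffice: T8=2, T3=1, T2=1, T13=2, T11=1, T12=2, T14=1, T5=1, T6=2, T10=2. Each listed conflict is separated.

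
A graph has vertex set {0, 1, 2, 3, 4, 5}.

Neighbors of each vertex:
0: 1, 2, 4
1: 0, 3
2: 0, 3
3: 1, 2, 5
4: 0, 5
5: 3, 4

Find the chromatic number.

3

The cycle 0-1-3-5-4-0 has odd length 5, so it cannot be 2-colored; at least 3 colors are needed.
3 colors suffice: 0=red, 1=blue, 2=blue, 3=red, 4=blue, 5=green. No two adjacent vertices share a color.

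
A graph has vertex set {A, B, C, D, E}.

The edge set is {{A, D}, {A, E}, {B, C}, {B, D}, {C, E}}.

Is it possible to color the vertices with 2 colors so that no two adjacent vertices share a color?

The cycle E-A-D-B-C-E has odd length 5, so it cannot be 2-colored; at least 3 colors are needed.
So 2 colors are not enough.

No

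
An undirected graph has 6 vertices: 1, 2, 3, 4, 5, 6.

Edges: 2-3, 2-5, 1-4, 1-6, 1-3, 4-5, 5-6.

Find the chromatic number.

3

The cycle 3-2-5-6-1-3 has odd length 5, so it cannot be 2-colored; at least 3 colors are needed.
3 colors suffice: color red → {1, 5}; color blue → {2, 4, 6}; color green → {3}. No two adjacent vertices share a color.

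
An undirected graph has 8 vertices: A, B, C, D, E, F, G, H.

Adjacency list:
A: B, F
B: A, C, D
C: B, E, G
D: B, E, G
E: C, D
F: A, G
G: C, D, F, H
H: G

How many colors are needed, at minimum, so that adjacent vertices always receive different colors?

The cycle B-A-F-G-C-B has odd length 5, so it cannot be 2-colored; at least 3 colors are needed.
3 colors suffice: color 1 → {B, E, G}; color 2 → {C, D, F, H}; color 3 → {A}. Every edge joins two different colors.

3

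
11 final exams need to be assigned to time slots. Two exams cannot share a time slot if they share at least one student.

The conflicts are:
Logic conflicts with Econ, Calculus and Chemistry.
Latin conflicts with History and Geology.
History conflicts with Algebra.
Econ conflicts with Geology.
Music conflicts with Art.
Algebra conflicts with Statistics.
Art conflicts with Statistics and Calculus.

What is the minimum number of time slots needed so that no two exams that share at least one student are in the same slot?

The cycle History-Latin-Geology-Econ-Logic-Calculus-Art-Statistics-Algebra-History has odd length 9, so it cannot be 2-colored; at least 3 time slots are needed.
Using 3 time slots: Logic=1, Latin=2, History=1, Econ=2, Music=2, Algebra=3, Art=1, Statistics=2, Calculus=2, Chemistry=2, Geology=1. No two conflicting exams share a time slot.

3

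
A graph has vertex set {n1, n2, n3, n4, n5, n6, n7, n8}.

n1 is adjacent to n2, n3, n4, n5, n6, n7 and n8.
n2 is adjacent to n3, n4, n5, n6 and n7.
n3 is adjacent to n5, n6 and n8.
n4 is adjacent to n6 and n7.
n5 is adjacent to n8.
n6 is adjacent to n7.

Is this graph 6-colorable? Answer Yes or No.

The chromatic number is 5. n1, n2, n4, n6, n7 are mutually adjacent (a clique of size 5), so at least 5 colors are needed.
5 colors suffice: color R → {n1}; color B → {n2, n8}; color G → {n5, n6}; color Y → {n3, n7}; color P → {n4}.
Since 6 ≥ 5, a proper 6-coloring certainly exists.

Yes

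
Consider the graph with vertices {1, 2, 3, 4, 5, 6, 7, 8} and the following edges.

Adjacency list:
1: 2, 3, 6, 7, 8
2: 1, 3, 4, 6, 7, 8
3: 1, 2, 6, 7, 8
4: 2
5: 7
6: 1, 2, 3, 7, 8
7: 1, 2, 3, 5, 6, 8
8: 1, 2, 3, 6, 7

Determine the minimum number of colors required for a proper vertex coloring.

1, 2, 3, 6, 7, 8 are pairwise adjacent (a clique of size 6), so at least 6 colors are needed.
6 colors suffice: color red → {2, 5}; color blue → {4, 7}; color green → {1}; color yellow → {3}; color purple → {8}; color orange → {6}. Each edge has distinct colors on its endpoints.

6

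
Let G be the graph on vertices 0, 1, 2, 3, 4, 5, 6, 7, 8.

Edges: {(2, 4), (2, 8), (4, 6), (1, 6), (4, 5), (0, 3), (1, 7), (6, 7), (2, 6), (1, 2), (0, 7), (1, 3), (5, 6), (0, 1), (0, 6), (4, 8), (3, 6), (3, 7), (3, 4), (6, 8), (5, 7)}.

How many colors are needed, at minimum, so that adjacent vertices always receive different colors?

0, 1, 3, 6, 7 are pairwise adjacent (a clique of size 5), so at least 5 colors are needed.
5 colors suffice: color a → {6}; color b → {2, 3, 5}; color c → {4, 7}; color d → {1, 8}; color e → {0}. No two adjacent vertices share a color.

5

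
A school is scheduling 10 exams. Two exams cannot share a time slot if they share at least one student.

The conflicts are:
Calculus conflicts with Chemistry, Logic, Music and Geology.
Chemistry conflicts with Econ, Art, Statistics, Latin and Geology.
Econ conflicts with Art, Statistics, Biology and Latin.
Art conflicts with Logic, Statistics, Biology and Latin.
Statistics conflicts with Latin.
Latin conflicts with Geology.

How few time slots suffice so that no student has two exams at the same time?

Chemistry, Econ, Art, Statistics, Latin are mutually in conflict, so at least 5 time slots are needed.
A valid assignment using 5 time slots: Calculus=1, Chemistry=2, Econ=3, Art=1, Logic=2, Statistics=5, Music=2, Biology=2, Latin=4, Geology=3. No two conflicting exams share a time slot.

5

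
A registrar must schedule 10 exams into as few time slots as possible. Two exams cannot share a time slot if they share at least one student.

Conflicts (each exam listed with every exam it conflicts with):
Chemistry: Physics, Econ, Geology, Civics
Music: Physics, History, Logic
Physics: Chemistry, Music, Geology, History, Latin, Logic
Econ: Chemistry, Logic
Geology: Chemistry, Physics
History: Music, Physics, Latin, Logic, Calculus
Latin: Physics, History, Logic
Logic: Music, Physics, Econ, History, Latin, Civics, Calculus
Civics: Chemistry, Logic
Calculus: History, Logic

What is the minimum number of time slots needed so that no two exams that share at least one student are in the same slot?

4

Physics, History, Latin, Logic all conflict with each other, so at least 4 time slots are needed.
4 time slots suffice: time slot 1 → {Chemistry, Logic}; time slot 2 → {Physics, Econ, Civics, Calculus}; time slot 3 → {Geology, History}; time slot 4 → {Music, Latin}. No two conflicting exams share a time slot.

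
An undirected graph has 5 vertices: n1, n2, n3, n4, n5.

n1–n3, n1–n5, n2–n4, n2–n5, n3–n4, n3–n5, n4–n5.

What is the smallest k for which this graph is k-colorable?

n1, n3, n5 are pairwise adjacent, so at least 3 colors are needed.
3 colors suffice: color red → {n5}; color blue → {n1, n4}; color green → {n2, n3}. Every edge joins two different colors.

3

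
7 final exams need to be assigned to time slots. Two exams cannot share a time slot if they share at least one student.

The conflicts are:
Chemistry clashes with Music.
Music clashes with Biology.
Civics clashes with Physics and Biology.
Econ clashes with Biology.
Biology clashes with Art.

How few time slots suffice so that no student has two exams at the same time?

Civics and Biology conflict, so at least 2 time slots are needed.
2 time slots suffice: Chemistry=1, Music=2, Civics=2, Econ=2, Physics=1, Biology=1, Art=2. No two conflicting exams share a time slot.

2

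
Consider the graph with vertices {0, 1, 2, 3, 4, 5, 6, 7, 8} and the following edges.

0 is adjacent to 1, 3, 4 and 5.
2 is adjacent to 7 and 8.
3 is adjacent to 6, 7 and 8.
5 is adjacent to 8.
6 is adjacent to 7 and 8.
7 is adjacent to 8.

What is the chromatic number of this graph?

4

3, 6, 7, 8 are pairwise adjacent (a clique of size 4), so at least 4 colors are needed.
4 colors suffice: 0=red, 1=blue, 2=blue, 3=blue, 4=blue, 5=blue, 6=yellow, 7=green, 8=red. Every edge joins two different colors.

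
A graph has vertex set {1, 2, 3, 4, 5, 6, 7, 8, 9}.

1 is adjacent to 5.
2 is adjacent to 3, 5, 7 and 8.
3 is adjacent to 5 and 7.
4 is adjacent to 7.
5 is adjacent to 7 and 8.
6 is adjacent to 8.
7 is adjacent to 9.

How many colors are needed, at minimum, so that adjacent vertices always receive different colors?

2, 3, 5, 7 are pairwise adjacent (a clique of size 4), so at least 4 colors are needed.
A valid assignment using 4 colors: 1=b, 2=c, 3=d, 4=a, 5=a, 6=a, 7=b, 8=b, 9=a. Every edge joins two different colors.

4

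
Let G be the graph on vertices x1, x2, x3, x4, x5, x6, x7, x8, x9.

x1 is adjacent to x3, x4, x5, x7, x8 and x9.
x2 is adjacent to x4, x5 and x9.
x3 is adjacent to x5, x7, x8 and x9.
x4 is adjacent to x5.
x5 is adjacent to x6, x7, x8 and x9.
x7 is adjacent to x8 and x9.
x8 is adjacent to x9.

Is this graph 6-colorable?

The chromatic number is 6. x1, x3, x5, x7, x8, x9 are pairwise adjacent (a clique of size 6), so at least 6 colors are needed.
One proper 6-coloring: x1=2, x2=2, x3=5, x4=3, x5=1, x6=2, x7=4, x8=6, x9=3.
That is already a proper 6-coloring.

Yes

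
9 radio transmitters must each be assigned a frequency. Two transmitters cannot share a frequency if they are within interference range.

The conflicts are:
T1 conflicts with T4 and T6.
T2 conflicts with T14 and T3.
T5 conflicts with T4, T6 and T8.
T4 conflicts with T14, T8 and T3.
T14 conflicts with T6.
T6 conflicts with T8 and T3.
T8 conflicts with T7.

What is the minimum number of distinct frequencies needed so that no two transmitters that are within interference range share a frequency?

3

T5, T4, T8 all conflict with each other, so at least 3 frequencies are needed.
Using 3 frequencies: T1=2, T2=1, T5=3, T4=1, T14=2, T6=1, T8=2, T7=1, T3=2. Every pair that conflicts lands in different frequencies.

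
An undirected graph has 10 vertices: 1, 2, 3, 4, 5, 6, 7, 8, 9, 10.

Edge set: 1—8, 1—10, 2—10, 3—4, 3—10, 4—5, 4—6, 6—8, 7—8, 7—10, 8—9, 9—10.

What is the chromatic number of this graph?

2

3 and 4 are adjacent, so at least 2 colors are needed.
A valid assignment using 2 colors: 1=blue, 2=blue, 3=blue, 4=red, 5=blue, 6=blue, 7=blue, 8=red, 9=blue, 10=red. Every edge joins two different colors.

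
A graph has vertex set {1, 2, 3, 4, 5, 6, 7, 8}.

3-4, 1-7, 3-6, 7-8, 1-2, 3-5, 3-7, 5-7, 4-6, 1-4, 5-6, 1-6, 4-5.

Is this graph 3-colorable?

3, 4, 5, 6 are pairwise adjacent (a clique of size 4), so at least 4 colors are needed.
So 3 colors are not enough.

No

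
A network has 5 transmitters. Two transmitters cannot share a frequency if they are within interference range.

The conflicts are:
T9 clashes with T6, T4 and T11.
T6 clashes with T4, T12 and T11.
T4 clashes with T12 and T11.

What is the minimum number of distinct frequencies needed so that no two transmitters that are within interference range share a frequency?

T9, T6, T4, T11 all conflict with each other, so at least 4 frequencies are needed.
4 frequencies suffice: frequency 1 → {T6}; frequency 2 → {T4}; frequency 3 → {T9, T12}; frequency 4 → {T11}. Each listed conflict is separated.

4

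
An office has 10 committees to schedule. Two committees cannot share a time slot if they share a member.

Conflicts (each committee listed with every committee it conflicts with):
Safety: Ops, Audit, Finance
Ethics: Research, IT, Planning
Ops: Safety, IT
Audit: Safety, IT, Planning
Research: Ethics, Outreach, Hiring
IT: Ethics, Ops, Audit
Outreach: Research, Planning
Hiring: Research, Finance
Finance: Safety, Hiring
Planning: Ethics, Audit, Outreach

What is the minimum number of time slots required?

The cycle Finance-Hiring-Research-Ethics-Planning-Audit-Safety-Finance has odd length 7, so it cannot be 2-colored; at least 3 time slots are needed.
A valid assignment using 3 time slots: Safety=2, Ethics=1, Ops=1, Audit=1, Research=2, IT=2, Outreach=1, Hiring=1, Finance=3, Planning=2. Every pair that conflicts lands in different time slots.

3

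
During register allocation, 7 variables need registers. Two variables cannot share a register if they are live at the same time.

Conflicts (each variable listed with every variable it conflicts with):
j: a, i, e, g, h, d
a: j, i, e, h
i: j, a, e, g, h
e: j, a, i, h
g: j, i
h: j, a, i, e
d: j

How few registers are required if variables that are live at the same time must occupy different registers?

5

j, a, i, e, h are mutually in conflict, so at least 5 registers are needed.
Using 5 registers: j=1, a=3, i=2, e=4, g=3, h=5, d=2. Each listed conflict is separated.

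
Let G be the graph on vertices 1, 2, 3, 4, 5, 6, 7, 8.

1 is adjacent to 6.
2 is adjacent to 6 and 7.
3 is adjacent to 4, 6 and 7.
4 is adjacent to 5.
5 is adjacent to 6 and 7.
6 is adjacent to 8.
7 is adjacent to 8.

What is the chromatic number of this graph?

6 and 8 are adjacent, so at least 2 colors are needed.
2 colors suffice: 1=blue, 2=blue, 3=blue, 4=red, 5=blue, 6=red, 7=red, 8=blue. Each edge has distinct colors on its endpoints.

2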